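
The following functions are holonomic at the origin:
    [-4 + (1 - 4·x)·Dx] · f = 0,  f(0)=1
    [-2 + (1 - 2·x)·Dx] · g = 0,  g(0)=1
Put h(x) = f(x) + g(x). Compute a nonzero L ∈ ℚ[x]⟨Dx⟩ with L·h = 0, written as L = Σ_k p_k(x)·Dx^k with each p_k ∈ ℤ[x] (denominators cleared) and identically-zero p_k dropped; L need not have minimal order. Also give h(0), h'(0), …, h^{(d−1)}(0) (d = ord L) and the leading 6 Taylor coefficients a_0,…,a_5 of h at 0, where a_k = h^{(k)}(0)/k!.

f: a_k = 1, 4, 16, 64, 256, 1024, …
g: a_k = 1, 2, 4, 8, 16, 32, …
h₀=f+g: left-lcm gives L₀, ord ≤ 2.
L = -16 + (12 - 32·x)·Dx + (-1 + 6·x - 8·x^2)·Dx^2  (order 2).
h: a_k = 2, 6, 20, 72, 272, 1056, …
ICs: h(0) = 2, h′(0) = 6.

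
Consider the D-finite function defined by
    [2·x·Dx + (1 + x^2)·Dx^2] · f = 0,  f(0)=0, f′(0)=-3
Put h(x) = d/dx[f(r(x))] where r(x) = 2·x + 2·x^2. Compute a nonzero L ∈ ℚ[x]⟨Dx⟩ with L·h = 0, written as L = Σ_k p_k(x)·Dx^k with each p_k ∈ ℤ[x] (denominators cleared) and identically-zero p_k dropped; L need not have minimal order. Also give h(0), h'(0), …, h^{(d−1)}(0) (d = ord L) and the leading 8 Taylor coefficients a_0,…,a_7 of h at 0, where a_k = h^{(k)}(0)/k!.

f: a_k = 0, -3, 0, 1, 0, -3/5, 0, 3/7, …
Substitute x→r, Dx→(1/r')Dx; clear ⇒ L₀.
Derive L from L₀ (diff closure).
L = (-2 + 8·x + 32·x^2 + 48·x^3 + 24·x^4) + (1 + 2·x + 4·x^2 + 16·x^3 + 20·x^4 + 8·x^5)·Dx  (order 1).
h: a_k = -6, -12, 24, 96, 24, -528, -960, 1536, …
ICs: h(0) = -6.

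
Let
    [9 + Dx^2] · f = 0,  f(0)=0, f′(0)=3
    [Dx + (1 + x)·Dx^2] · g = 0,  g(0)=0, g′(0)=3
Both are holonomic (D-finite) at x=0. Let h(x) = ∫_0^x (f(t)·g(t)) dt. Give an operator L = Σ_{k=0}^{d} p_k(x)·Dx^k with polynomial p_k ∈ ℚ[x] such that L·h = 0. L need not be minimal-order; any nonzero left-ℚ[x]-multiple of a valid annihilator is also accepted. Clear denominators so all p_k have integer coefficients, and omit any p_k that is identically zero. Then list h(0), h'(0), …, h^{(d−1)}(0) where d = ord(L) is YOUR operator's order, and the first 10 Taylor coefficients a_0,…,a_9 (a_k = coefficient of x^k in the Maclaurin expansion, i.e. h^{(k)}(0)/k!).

L = (2493 + 10854·x + 17091·x^2 + 11664·x^3 + 2916·x^4)·Dx + (612 + 1908·x + 1944·x^2 + 648·x^3)·Dx^2 + (592 + 2484·x + 3834·x^2 + 2592·x^3 + 648·x^4)·Dx^3 + (68 + 212·x + 216·x^2 + 72·x^3)·Dx^4 + (35 + 142·x + 215·x^2 + 144·x^3 + 36·x^4)·Dx^5  (order 5).
h: a_k = 0, 0, 0, 3, -9/8, -21/10, 3/4, 27/56, -93/640, -43/560, …
ICs: h(0) = 0, h′(0) = 0, h′′(0) = 0, h′′′(0) = 18, h′′′′(0) = -27.

f: a_k = 0, 3, 0, -9/2, 0, 81/40, 0, -243/560, 0, 243/4480, …
g: a_k = 0, 3, -3/2, 1, -3/4, 3/5, -1/2, 3/7, -3/8, 1/3, …
L₀ := L_f ⊗_s L_g (sym. prod.), ord ≤ 4.
∫: right-multiply L₀ by Dx.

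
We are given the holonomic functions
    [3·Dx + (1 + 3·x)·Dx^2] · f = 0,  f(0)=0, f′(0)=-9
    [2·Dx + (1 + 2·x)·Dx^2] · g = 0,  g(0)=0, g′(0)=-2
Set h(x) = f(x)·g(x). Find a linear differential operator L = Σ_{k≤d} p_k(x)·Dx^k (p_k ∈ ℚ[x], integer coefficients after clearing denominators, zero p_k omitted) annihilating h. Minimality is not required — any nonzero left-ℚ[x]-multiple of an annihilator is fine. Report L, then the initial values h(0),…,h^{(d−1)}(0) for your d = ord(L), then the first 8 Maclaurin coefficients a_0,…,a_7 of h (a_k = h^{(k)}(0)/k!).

L = (156 + 720·x + 864·x^2)·Dx + (310 + 2244·x + 5400·x^2 + 4320·x^3)·Dx^2 + (88 + 860·x + 3132·x^2 + 5040·x^3 + 3024·x^4)·Dx^3 + (5 + 62·x + 305·x^2 + 744·x^3 + 900·x^4 + 432·x^5)·Dx^4  (order 4).
h: a_k = 0, 0, 18, -45, 105, -495/2, 5967/10, -1473, …
ICs: h(0) = 0, h′(0) = 0, h′′(0) = 36, h′′′(0) = -270.

f: a_k = 0, -9, 27/2, -27, 243/4, -729/5, 729/2, -6561/7, …
g: a_k = 0, -2, 2, -8/3, 4, -32/5, 32/3, -128/7, …
Sym-product of L_f,L_g gives L₀ (≤ ord 4).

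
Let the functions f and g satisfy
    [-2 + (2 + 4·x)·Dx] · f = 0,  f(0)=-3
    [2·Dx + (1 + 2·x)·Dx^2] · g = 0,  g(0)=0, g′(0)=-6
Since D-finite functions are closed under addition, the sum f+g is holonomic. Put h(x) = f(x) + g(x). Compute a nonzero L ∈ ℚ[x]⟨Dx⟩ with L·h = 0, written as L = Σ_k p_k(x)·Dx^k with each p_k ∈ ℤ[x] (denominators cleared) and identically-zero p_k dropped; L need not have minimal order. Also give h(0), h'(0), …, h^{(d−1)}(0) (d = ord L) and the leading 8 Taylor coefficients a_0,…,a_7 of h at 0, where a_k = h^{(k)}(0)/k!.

f: a_k = -3, -3, 3/2, -3/2, 15/8, -21/8, 63/16, -99/16, …
g: a_k = 0, -6, 6, -8, 12, -96/5, 32, -384/7, …
L₀ := lclm(L_f,L_g); ord L₀ ≤ 1+2.
L = 2·Dx + (5 + 10·x)·Dx^2 + (1 + 4·x + 4·x^2)·Dx^3  (order 3).
h: a_k = -3, -9, 15/2, -19/2, 111/8, -873/40, 575/16, -6837/112, …
ICs: h(0) = -3, h′(0) = -9, h′′(0) = 15.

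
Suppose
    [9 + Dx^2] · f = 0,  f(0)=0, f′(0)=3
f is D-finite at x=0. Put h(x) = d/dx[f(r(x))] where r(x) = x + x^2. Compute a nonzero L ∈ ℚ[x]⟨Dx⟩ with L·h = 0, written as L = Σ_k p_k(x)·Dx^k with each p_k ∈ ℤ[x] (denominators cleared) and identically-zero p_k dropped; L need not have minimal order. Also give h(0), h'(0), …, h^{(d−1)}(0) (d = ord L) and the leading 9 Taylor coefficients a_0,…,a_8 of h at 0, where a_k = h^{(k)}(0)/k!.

L = (21 + 72·x + 216·x^2 + 288·x^3 + 144·x^4) + (-6 - 12·x)·Dx + (1 + 4·x + 4·x^2)·Dx^2  (order 2).
h: a_k = 3, 6, -27/2, -54, -459/8, 135/4, 11097/80, 1377/10, 43011/4480, …
ICs: h(0) = 3, h′(0) = 6.

f: a_k = 0, 3, 0, -9/2, 0, 81/40, 0, -243/560, 0, …
Substitute x→r, Dx→(1/r')Dx; clear ⇒ L₀.
Differentiate: ansatz ord ≤ ord L₀ ⇒ L.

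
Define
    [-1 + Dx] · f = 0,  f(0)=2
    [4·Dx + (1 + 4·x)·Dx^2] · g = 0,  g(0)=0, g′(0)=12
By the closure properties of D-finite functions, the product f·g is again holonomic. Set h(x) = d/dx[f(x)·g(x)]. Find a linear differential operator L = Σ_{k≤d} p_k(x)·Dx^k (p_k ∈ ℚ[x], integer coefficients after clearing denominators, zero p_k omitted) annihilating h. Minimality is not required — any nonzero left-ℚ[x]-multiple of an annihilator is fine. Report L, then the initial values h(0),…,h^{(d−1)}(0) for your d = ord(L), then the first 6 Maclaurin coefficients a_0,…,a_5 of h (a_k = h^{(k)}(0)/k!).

f: a_k = 2, 2, 1, 1/3, 1/12, 1/60, …
g: a_k = 0, 12, -24, 64, -192, 3072/5, …
h₀=f·g: eliminate ⇒ L₀, order ≤ 1·2.
h=h₀': d/dx-closure on L₀ ⇒ L.
L = (25 - 24·x + 16·x^2) + (-22 + 32·x - 32·x^2)·Dx + (-3 - 8·x + 16·x^2)·Dx^2  (order 2).
h: a_k = 24, -48, 276, -1104, 4509, -18238, …
ICs: h(0) = 24, h′(0) = -48.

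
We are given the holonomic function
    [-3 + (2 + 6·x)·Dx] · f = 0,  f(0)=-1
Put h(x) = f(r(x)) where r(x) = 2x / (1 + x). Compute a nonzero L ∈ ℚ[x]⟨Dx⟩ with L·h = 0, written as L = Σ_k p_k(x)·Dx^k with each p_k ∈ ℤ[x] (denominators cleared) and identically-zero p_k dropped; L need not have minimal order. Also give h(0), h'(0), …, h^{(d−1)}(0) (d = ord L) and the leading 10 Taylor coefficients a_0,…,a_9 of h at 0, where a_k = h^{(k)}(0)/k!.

L = -3 + (1 + 8·x + 7·x^2)·Dx  (order 1).
h: a_k = -1, -3, 15/2, -51/2, 861/8, -4137/8, 42987/16, -234975/16, 10648221/128, -61936809/128, …
ICs: h(0) = -1.

f: a_k = -1, -3/2, 9/8, -27/16, 405/128, -1701/256, 15309/1024, -72171/2048, 2814669/32768, -14073345/65536, …
L₀ from L_f via x↦r, Dx↦r'^{-1}Dx.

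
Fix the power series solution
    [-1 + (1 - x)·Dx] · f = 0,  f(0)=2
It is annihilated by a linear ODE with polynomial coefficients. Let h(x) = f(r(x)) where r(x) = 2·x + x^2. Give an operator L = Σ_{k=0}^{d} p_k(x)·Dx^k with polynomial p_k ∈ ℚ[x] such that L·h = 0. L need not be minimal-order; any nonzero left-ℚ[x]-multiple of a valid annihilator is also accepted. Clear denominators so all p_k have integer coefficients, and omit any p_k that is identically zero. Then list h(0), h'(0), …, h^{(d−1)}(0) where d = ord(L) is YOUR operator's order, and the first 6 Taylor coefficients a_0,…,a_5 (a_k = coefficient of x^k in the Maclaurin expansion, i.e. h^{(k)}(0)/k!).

f: a_k = 2, 2, 2, 2, 2, 2, …
Substitute x→r, Dx→(1/r')Dx; clear ⇒ L₀.
L = (2 + 2·x) + (-1 + 2·x + x^2)·Dx  (order 1).
h: a_k = 2, 4, 10, 24, 58, 140, …
ICs: h(0) = 2.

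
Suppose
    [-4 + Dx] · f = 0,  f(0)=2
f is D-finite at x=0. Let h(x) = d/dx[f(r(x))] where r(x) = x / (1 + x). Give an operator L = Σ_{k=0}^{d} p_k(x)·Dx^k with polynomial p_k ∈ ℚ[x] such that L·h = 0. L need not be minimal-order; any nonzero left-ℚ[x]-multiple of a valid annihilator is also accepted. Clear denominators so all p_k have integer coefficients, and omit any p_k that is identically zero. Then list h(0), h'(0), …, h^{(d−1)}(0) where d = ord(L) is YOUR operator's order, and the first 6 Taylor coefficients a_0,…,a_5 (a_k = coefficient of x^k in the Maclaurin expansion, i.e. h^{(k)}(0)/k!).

f: a_k = 2, 8, 16, 64/3, 64/3, 256/15, …
Change of var in L_f (x↦r) gives L₀.
h₀' ⇒ L via d/dx closure of L₀.
L = (2 - 2·x) + (-1 - 2·x - x^2)·Dx  (order 1).
h: a_k = 8, 16, -8, -32/3, 56/3, -176/15, …
ICs: h(0) = 8.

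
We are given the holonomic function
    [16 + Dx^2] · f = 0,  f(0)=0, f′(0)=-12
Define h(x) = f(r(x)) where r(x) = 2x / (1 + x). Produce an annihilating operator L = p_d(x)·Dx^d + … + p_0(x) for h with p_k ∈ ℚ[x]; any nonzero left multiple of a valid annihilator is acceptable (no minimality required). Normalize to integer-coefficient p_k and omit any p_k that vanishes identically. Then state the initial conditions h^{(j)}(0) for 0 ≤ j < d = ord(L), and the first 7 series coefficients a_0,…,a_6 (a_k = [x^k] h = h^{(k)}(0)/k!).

f: a_k = 0, -12, 0, 32, 0, -128/5, 0, …
L₀ from L_f via x↦r, Dx↦r'^{-1}Dx.
L = 64 + (2 + 6·x + 6·x^2 + 2·x^3)·Dx + (1 + 4·x + 6·x^2 + 4·x^3 + x^4)·Dx^2  (order 2).
h: a_k = 0, -24, 24, 232, -744, 3464/5, 1560, …
ICs: h(0) = 0, h′(0) = -24.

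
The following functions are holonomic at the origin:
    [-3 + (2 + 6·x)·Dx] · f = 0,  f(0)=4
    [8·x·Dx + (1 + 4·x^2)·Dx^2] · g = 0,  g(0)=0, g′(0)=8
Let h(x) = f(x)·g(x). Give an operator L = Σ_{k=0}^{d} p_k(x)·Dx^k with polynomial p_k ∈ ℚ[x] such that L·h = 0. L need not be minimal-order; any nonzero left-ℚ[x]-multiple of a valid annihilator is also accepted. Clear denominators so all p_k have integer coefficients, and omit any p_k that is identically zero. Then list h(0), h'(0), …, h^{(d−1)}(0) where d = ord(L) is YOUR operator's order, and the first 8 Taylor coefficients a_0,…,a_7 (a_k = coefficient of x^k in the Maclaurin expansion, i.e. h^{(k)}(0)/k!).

L = (27 - 48·x - 36·x^2) + (-12 - 4·x + 144·x^2 + 144·x^3)·Dx + (4 + 24·x + 52·x^2 + 96·x^3 + 144·x^4)·Dx^2  (order 2).
h: a_k = 0, 32, 48, -236/3, -10, 983/20, 11769/40, -841319/1120, …
ICs: h(0) = 0, h′(0) = 32.

f: a_k = 4, 6, -9/2, 27/4, -405/32, 1701/64, -15309/256, 72171/512, …
g: a_k = 0, 8, 0, -32/3, 0, 128/5, 0, -512/7, …
L₀ := L_f ⊗_s L_g (sym. prod.), ord ≤ 2.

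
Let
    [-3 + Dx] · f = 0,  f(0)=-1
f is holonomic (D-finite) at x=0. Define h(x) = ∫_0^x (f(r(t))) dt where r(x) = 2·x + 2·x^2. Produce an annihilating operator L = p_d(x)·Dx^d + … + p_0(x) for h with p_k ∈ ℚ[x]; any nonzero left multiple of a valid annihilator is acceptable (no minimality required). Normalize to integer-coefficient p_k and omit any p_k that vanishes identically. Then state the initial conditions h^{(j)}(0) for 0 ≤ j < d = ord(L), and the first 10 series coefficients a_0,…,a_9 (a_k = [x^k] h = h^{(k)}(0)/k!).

f: a_k = -1, -3, -9/2, -9/2, -27/8, -81/40, -81/80, -243/560, -729/4480, -243/4480, …
Substitute x→r, Dx→(1/r')Dx; clear ⇒ L₀.
Integrate: L := L₀·Dx.
L = (-6 - 12·x)·Dx + Dx^2  (order 2).
h: a_k = 0, -1, -3, -8, -18, -36, -324/5, -3744/35, -5724/35, -8184/35, …
ICs: h(0) = 0, h′(0) = -1.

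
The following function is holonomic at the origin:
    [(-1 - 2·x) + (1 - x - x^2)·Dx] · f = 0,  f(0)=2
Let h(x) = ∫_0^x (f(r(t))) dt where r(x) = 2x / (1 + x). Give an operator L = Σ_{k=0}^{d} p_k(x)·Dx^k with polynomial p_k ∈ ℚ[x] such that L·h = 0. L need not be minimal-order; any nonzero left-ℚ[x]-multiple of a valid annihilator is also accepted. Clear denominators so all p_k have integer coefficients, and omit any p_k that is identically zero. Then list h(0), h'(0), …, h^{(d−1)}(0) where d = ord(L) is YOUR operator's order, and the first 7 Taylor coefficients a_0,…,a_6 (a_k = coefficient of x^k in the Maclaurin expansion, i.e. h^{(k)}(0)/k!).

L = (2 + 10·x)·Dx + (-1 - x + 5·x^2 + 5·x^3)·Dx^2  (order 2).
h: a_k = 0, 2, 2, 4, 5, 12, 50/3, …
ICs: h(0) = 0, h′(0) = 2.

f: a_k = 2, 2, 4, 6, 10, 16, 26, …
Change of var in L_f (x↦r) gives L₀.
h=∫h₀ ⇒ L = L₀·Dx.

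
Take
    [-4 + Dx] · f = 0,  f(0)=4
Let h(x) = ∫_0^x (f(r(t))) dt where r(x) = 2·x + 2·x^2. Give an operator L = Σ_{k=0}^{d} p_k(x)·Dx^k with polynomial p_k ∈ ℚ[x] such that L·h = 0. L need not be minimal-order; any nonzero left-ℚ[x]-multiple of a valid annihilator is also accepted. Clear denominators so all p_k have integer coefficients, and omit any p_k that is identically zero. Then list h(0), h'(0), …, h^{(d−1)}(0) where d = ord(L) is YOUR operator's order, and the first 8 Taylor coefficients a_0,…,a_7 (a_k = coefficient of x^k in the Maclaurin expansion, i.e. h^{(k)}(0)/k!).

L = (-8 - 16·x)·Dx + Dx^2  (order 2).
h: a_k = 0, 4, 16, 160/3, 448/3, 5504/15, 36352/45, 510976/315, …
ICs: h(0) = 0, h′(0) = 4.

f: a_k = 4, 16, 32, 128/3, 128/3, 512/15, 1024/45, 4096/315, …
L₀ from L_f via x↦r, Dx↦r'^{-1}Dx.
Integrate: L := L₀·Dx.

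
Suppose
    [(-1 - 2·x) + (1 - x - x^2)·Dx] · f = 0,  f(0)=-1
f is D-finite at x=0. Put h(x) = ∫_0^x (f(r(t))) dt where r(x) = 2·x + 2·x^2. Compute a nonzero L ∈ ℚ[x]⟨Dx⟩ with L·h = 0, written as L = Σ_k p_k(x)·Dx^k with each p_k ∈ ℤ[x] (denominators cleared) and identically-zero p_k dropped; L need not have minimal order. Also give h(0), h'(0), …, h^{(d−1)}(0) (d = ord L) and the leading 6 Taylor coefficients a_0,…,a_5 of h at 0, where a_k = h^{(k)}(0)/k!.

L = (2 + 12·x + 24·x^2 + 16·x^3)·Dx + (-1 + 2·x + 6·x^2 + 8·x^3 + 4·x^4)·Dx^2  (order 2).
h: a_k = 0, -1, -1, -10/3, -10, -32, …
ICs: h(0) = 0, h′(0) = -1.

f: a_k = -1, -1, -2, -3, -5, -8, …
L₀ from L_f via x↦r, Dx↦r'^{-1}Dx.
Integrate: L := L₀·Dx.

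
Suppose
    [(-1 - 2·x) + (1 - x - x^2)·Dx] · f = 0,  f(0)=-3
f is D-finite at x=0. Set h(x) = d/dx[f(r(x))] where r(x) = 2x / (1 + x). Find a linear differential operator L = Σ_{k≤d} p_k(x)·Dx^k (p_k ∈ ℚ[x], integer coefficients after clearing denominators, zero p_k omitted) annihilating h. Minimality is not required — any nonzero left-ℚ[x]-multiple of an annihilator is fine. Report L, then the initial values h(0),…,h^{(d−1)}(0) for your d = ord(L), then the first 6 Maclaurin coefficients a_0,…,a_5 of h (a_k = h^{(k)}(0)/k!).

L = (6 + 30·x + 90·x^2 + 50·x^3) + (-1 - 6·x + 30·x^3 + 25·x^4)·Dx  (order 1).
h: a_k = -6, -36, -90, -360, -750, -2700, …
ICs: h(0) = -6.

f: a_k = -3, -3, -6, -9, -15, -24, …
Change of var in L_f (x↦r) gives L₀.
Differentiate: ansatz ord ≤ ord L₀ ⇒ L.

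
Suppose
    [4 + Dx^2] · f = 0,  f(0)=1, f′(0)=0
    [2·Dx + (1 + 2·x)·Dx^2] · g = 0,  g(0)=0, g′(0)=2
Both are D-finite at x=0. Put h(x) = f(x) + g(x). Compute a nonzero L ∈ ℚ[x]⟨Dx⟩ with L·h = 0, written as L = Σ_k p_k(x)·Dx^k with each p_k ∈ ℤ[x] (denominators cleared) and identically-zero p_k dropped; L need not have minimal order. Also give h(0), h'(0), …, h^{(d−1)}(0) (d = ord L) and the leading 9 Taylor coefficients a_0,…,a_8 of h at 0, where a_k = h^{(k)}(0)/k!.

f: a_k = 1, 0, -2, 0, 2/3, 0, -4/45, 0, 2/315, …
g: a_k = 0, 2, -2, 8/3, -4, 32/5, -32/3, 128/7, -32, …
L₀ := lclm(L_f,L_g); ord L₀ ≤ 2+2.
L = (56 + 32·x + 32·x^2)·Dx + (12 + 40·x + 48·x^2 + 32·x^3)·Dx^2 + (14 + 8·x + 8·x^2)·Dx^3 + (3 + 10·x + 12·x^2 + 8·x^3)·Dx^4  (order 4).
h: a_k = 1, 2, -4, 8/3, -10/3, 32/5, -484/45, 128/7, -10078/315, …
ICs: h(0) = 1, h′(0) = 2, h′′(0) = -8, h′′′(0) = 16.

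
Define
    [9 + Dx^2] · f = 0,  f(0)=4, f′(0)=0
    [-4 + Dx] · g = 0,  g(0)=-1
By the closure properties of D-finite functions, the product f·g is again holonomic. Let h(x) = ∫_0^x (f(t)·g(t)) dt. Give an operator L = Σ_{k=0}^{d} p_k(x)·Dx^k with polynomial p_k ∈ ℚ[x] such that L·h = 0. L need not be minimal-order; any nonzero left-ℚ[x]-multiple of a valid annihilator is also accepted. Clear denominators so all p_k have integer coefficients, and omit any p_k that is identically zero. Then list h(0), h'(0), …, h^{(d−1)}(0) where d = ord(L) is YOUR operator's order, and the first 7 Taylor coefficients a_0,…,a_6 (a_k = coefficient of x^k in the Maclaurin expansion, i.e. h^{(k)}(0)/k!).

f: a_k = 4, 0, -18, 0, 27/2, 0, -81/20, …
g: a_k = -1, -4, -8, -32/3, -32/3, -128/15, -256/45, …
Product ⇒ symmetric product L₀, ord ≤ 2.
Integrate: L := L₀·Dx.
L = 25·Dx - 8·Dx^2 + Dx^3  (order 3).
h: a_k = 0, -4, -8, -14/3, 22/3, 527/30, 779/45, …
ICs: h(0) = 0, h′(0) = -4, h′′(0) = -16.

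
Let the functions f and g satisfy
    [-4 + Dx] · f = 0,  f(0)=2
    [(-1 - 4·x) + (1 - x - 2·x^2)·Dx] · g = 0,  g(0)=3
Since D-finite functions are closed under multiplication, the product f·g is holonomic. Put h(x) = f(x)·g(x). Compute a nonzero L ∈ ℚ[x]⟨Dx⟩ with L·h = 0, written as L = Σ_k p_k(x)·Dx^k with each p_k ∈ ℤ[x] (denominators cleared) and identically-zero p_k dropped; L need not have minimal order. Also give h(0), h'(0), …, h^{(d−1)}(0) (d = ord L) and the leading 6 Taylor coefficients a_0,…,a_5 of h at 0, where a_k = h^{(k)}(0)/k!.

f: a_k = 2, 8, 16, 64/3, 64/3, 256/15, …
g: a_k = 3, 3, 9, 15, 33, 63, …
Sym-product of L_f,L_g gives L₀ (≤ ord 1).
L = (5 - 8·x^2) + (-1 + x + 2·x^2)·Dx  (order 1).
h: a_k = 6, 30, 90, 214, 458, 4686/5, …
ICs: h(0) = 6.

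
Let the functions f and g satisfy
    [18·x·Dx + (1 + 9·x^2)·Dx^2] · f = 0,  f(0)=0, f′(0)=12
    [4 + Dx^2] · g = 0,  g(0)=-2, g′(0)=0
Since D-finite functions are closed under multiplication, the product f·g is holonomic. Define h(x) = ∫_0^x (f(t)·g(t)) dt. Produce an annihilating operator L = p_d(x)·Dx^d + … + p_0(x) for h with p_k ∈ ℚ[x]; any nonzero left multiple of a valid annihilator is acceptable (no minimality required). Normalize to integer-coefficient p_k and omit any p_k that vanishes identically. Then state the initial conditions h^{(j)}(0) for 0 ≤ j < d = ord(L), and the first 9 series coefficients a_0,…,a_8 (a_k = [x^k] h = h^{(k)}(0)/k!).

L = (2080 + 50256·x^2 + 89424·x^4 + 186624·x^6 + 419904·x^8)·Dx + (3168·x + 38880·x^3 + 139968·x^5 + 419904·x^7)·Dx^2 + (572 + 13788·x^2 + 33048·x^4 + 93312·x^6 + 209952·x^8)·Dx^3 + (792·x + 9720·x^3 + 34992·x^5 + 104976·x^7)·Dx^4 + (13 + 306·x^2 + 2673·x^4 + 11664·x^6 + 26244·x^8)·Dx^5  (order 5).
h: a_k = 0, 0, -12, 0, 30, 0, -1372/15, 0, 43669/105, …
ICs: h(0) = 0, h′(0) = 0, h′′(0) = -24, h′′′(0) = 0, h′′′′(0) = 720.

f: a_k = 0, 12, 0, -36, 0, 972/5, 0, -8748/7, 0, …
g: a_k = -2, 0, 4, 0, -4/3, 0, 8/45, 0, -4/315, …
f·g: L₀ = L_f ⊗_s L_g, ord ≤ 2·2.
Integrate: L := L₀·Dx.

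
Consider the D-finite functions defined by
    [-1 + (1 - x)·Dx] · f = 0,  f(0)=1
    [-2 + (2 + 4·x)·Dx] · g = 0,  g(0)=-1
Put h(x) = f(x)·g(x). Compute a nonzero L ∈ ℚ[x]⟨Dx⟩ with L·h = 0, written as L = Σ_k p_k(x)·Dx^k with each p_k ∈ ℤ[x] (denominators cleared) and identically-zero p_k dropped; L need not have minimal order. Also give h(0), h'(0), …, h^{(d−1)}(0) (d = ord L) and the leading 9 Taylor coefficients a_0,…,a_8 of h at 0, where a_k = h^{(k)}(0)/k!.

L = (2 + x) + (-1 - x + 2·x^2)·Dx  (order 1).
h: a_k = -1, -2, -3/2, -2, -11/8, -9/4, -15/16, -3, 45/128, …
ICs: h(0) = -1.

f: a_k = 1, 1, 1, 1, 1, 1, 1, 1, 1, …
g: a_k = -1, -1, 1/2, -1/2, 5/8, -7/8, 21/16, -33/16, 429/128, …
L₀ := L_f ⊗_s L_g (sym. prod.), ord ≤ 1.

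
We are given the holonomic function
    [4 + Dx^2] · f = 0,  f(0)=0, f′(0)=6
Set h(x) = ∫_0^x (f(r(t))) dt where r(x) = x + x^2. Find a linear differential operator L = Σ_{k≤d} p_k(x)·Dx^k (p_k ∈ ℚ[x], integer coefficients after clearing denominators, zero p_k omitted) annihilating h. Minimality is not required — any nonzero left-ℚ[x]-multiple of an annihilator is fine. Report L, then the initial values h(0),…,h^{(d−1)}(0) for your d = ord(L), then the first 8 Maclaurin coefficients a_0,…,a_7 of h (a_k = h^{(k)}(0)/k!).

L = (4 + 24·x + 48·x^2 + 32·x^3)·Dx - 2·Dx^2 + (1 + 2·x)·Dx^3  (order 3).
h: a_k = 0, 0, 3, 2, -1, -12/5, -28/15, 0, …
ICs: h(0) = 0, h′(0) = 0, h′′(0) = 6.

f: a_k = 0, 6, 0, -4, 0, 4/5, 0, -8/105, …
Substitute x→r, Dx→(1/r')Dx; clear ⇒ L₀.
Integrate: L := L₀·Dx.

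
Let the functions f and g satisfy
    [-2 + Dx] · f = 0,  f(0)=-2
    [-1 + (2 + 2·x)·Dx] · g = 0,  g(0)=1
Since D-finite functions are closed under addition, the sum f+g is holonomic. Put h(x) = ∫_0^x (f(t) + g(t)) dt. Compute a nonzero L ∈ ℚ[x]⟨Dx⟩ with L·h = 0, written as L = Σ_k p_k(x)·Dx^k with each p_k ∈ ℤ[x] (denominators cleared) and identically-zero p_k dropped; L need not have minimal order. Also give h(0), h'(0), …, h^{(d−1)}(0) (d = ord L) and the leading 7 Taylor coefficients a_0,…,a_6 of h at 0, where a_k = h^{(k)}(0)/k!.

L = (10 + 8·x)·Dx + (-17 - 32·x - 16·x^2)·Dx^2 + (6 + 14·x + 8·x^2)·Dx^3  (order 3).
h: a_k = 0, -1, -7/4, -11/8, -125/192, -527/1920, -1943/23040, …
ICs: h(0) = 0, h′(0) = -1, h′′(0) = -7/2.

f: a_k = -2, -4, -4, -8/3, -4/3, -8/15, -8/45, …
g: a_k = 1, 1/2, -1/8, 1/16, -5/128, 7/256, -21/1024, …
f+g: L₀ = lclm(L_f,L_g), ord ≤ 1+1.
∫: right-multiply L₀ by Dx.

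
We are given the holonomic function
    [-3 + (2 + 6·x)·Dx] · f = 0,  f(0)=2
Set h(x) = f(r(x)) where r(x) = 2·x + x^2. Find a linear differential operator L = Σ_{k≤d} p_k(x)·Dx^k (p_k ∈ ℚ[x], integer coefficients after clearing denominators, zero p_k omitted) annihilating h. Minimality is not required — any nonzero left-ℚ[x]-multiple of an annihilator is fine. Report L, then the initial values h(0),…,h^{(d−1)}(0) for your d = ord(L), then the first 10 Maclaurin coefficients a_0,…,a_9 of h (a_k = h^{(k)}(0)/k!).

f: a_k = 2, 3, -9/4, 27/8, -405/64, 1701/128, -15309/512, 72171/1024, -2814669/16384, 14073345/32768, …
Change of var in L_f (x↦r) gives L₀.
L = (-3 - 3·x) + (1 + 6·x + 3·x^2)·Dx  (order 1).
h: a_k = 2, 6, -6, 18, -63, 243, -999, 4293, -76221/4, 346761/4, …
ICs: h(0) = 2.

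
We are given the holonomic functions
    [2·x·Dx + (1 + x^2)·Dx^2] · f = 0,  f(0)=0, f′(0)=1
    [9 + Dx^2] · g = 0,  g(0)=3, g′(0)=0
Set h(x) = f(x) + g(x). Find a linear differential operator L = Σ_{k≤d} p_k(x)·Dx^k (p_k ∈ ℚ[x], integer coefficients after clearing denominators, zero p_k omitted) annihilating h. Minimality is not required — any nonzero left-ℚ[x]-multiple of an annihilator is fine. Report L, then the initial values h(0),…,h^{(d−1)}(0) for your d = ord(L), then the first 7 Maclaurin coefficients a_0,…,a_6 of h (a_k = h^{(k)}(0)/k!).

f: a_k = 0, 1, 0, -1/3, 0, 1/5, 0, …
g: a_k = 3, 0, -27/2, 0, 81/8, 0, -243/80, …
L₀ := lclm(L_f,L_g); ord L₀ ≤ 2+2.
L = (-54·x + 540·x^3 + 162·x^5)·Dx + (63 + 279·x^2 + 297·x^4 + 81·x^6)·Dx^2 + (-6·x + 60·x^3 + 18·x^5)·Dx^3 + (7 + 31·x^2 + 33·x^4 + 9·x^6)·Dx^4  (order 4).
h: a_k = 3, 1, -27/2, -1/3, 81/8, 1/5, -243/80, …
ICs: h(0) = 3, h′(0) = 1, h′′(0) = -27, h′′′(0) = -2.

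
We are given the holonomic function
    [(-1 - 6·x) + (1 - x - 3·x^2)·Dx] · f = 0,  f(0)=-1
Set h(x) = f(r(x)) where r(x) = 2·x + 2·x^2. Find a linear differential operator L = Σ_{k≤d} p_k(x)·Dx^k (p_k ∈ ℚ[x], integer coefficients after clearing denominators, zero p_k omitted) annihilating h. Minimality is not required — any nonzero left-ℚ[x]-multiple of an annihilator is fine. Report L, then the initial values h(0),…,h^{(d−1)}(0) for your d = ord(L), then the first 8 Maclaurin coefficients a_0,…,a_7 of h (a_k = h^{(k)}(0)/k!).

L = (2 + 28·x + 72·x^2 + 48·x^3) + (-1 + 2·x + 14·x^2 + 24·x^3 + 12·x^4)·Dx  (order 1).
h: a_k = -1, -2, -18, -88, -488, -2664, -14488, -79040, …
ICs: h(0) = -1.

f: a_k = -1, -1, -4, -7, -19, -40, -97, -217, …
L₀ from L_f via x↦r, Dx↦r'^{-1}Dx.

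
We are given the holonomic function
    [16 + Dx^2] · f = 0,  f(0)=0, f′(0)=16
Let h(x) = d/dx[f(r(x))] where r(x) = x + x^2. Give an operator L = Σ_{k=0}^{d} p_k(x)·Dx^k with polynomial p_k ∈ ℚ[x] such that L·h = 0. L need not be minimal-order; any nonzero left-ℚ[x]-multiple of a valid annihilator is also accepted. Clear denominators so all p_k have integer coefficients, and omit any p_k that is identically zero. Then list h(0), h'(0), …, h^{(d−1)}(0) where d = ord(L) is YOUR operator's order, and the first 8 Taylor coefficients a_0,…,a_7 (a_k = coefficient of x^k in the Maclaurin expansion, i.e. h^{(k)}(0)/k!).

f: a_k = 0, 16, 0, -128/3, 0, 512/15, 0, -4096/315, …
f∘r: x↦r, Dx↦Dx/r' in L_f ⇒ L₀.
Derive L from L₀ (diff closure).
L = (28 + 128·x + 384·x^2 + 512·x^3 + 256·x^4) + (-6 - 12·x)·Dx + (1 + 4·x + 4·x^2)·Dx^2  (order 2).
h: a_k = 16, 32, -128, -512, -1408/3, 768, 103424/45, 90112/45, …
ICs: h(0) = 16, h′(0) = 32.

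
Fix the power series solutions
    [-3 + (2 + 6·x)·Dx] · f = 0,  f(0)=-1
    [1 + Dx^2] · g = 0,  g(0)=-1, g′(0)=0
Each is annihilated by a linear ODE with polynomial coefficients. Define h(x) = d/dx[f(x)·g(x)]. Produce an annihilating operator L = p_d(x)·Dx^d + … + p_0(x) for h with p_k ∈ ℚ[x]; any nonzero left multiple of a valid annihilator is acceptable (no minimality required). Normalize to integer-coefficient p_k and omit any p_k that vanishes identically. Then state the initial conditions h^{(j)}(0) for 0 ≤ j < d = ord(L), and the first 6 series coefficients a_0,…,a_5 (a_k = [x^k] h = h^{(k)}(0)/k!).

L = (133 + 2352·x + 4104·x^2 + 1728·x^3 + 1296·x^4) + (276 + 540·x - 1296·x^2 - 1296·x^3)·Dx + (124 + 840·x + 1836·x^2 + 1728·x^3 + 1296·x^4)·Dx^2  (order 2).
h: a_k = 3/2, -13/4, 45/16, -983/96, 7505/256, -618229/7680, …
ICs: h(0) = 3/2, h′(0) = -13/4.

f: a_k = -1, -3/2, 9/8, -27/16, 405/128, -1701/256, …
g: a_k = -1, 0, 1/2, 0, -1/24, 0, …
L₀ := L_f ⊗_s L_g (sym. prod.), ord ≤ 2.
h₀' ⇒ L via d/dx closure of L₀.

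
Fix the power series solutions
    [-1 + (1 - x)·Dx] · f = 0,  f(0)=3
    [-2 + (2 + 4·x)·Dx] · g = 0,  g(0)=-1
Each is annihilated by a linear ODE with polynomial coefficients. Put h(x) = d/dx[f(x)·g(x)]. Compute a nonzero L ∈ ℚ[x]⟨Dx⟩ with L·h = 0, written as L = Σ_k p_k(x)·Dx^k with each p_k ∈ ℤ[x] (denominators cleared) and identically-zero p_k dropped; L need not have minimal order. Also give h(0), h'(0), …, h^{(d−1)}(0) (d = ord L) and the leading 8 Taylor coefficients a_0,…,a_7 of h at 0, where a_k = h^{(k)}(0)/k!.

f: a_k = 3, 3, 3, 3, 3, 3, 3, 3, …
g: a_k = -1, -1, 1/2, -1/2, 5/8, -7/8, 21/16, -33/16, …
h₀=f·g: eliminate ⇒ L₀, order ≤ 1·1.
Differentiate: ansatz ord ≤ ord L₀ ⇒ L.
L = (3 + 12·x + 3·x^2) + (-2 - 3·x + 3·x^2 + 2·x^3)·Dx  (order 1).
h: a_k = -6, -9, -18, -33/2, -135/4, -135/8, -63, 135/16, …
ICs: h(0) = -6.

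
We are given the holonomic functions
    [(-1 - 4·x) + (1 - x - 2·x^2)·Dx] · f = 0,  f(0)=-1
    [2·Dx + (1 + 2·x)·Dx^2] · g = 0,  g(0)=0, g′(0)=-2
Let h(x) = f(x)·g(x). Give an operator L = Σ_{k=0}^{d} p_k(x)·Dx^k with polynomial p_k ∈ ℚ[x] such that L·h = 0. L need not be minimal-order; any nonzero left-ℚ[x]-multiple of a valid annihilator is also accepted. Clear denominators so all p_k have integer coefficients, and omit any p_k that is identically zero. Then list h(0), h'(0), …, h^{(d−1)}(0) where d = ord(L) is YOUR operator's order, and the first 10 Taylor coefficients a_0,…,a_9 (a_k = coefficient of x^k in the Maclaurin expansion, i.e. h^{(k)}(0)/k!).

L = (6 + 16·x) + (14·x + 20·x^2)·Dx + (-1 - x + 4·x^2 + 4·x^3)·Dx^2  (order 2).
h: a_k = 0, 2, 0, 20/3, 8/3, 112/5, 256/15, 8416/105, 576/7, 94336/315, …
ICs: h(0) = 0, h′(0) = 2.

f: a_k = -1, -1, -3, -5, -11, -21, -43, -85, -171, -341, …
g: a_k = 0, -2, 2, -8/3, 4, -32/5, 32/3, -128/7, 32, -512/9, …
Product ⇒ symmetric product L₀, ord ≤ 2.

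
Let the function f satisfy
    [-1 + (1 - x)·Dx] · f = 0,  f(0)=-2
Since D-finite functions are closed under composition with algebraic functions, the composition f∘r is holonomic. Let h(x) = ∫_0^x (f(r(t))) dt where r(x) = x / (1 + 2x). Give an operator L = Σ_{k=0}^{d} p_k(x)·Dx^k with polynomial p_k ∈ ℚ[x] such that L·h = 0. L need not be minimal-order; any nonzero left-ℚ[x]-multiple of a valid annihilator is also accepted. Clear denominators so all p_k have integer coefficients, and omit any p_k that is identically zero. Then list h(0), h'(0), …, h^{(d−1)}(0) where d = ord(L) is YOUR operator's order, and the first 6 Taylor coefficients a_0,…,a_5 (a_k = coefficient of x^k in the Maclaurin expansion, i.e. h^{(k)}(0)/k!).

f: a_k = -2, -2, -2, -2, -2, -2, …
f∘r: x↦r, Dx↦Dx/r' in L_f ⇒ L₀.
h=∫₀ˣh₀: take L = L₀·Dx.
L = -Dx + (1 + 3·x + 2·x^2)·Dx^2  (order 2).
h: a_k = 0, -2, -1, 2/3, -1/2, 2/5, …
ICs: h(0) = 0, h′(0) = -2.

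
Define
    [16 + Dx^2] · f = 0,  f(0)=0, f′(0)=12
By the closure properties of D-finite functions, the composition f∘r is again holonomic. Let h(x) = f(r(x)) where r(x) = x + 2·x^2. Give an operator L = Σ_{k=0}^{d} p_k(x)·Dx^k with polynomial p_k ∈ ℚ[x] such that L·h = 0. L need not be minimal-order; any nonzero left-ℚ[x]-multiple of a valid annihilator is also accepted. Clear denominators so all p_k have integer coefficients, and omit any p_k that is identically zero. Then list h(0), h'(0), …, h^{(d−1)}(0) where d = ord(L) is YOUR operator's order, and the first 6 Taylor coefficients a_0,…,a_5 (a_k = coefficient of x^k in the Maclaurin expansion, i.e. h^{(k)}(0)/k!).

L = (16 + 192·x + 768·x^2 + 1024·x^3) - 4·Dx + (1 + 4·x)·Dx^2  (order 2).
h: a_k = 0, 12, 24, -32, -192, -1792/5, …
ICs: h(0) = 0, h′(0) = 12.

f: a_k = 0, 12, 0, -32, 0, 128/5, …
L₀ from L_f via x↦r, Dx↦r'^{-1}Dx.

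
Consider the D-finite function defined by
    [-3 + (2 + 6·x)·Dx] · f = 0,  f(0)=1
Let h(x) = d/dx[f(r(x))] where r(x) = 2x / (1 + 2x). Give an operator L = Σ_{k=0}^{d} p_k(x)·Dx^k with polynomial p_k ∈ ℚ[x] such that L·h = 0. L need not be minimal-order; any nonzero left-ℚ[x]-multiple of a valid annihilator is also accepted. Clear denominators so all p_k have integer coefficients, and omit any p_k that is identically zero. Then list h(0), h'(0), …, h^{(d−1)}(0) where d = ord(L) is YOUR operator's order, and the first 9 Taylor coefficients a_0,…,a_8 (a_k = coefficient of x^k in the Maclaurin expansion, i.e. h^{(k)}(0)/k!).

f: a_k = 1, 3/2, -9/8, 27/16, -405/128, 1701/256, -15309/1024, 72171/2048, -2814669/32768, …
f∘r: x↦r, Dx↦Dx/r' in L_f ⇒ L₀.
Differentiate: ansatz ord ≤ ord L₀ ⇒ L.
L = (-7 - 32·x) + (-1 - 10·x - 16·x^2)·Dx  (order 1).
h: a_k = 3, -21, 261/2, -1677/2, 45345/8, -318915/8, 4608345/16, -33903165/16, 2020675545/128, …
ICs: h(0) = 3.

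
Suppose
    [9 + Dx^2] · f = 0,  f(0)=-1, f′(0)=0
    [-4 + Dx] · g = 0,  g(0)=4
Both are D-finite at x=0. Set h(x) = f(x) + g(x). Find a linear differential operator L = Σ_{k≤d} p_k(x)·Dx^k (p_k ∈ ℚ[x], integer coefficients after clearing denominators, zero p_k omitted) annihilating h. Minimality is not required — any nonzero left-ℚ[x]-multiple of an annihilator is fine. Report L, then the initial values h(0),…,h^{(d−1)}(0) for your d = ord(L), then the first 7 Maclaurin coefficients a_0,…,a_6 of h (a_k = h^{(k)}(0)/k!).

f: a_k = -1, 0, 9/2, 0, -27/8, 0, 81/80, …
g: a_k = 4, 16, 32, 128/3, 128/3, 512/15, 1024/45, …
h₀=f+g: left-lcm gives L₀, ord ≤ 3.
L = -36 + 9·Dx - 4·Dx^2 + Dx^3  (order 3).
h: a_k = 3, 16, 73/2, 128/3, 943/24, 512/15, 17113/720, …
ICs: h(0) = 3, h′(0) = 16, h′′(0) = 73.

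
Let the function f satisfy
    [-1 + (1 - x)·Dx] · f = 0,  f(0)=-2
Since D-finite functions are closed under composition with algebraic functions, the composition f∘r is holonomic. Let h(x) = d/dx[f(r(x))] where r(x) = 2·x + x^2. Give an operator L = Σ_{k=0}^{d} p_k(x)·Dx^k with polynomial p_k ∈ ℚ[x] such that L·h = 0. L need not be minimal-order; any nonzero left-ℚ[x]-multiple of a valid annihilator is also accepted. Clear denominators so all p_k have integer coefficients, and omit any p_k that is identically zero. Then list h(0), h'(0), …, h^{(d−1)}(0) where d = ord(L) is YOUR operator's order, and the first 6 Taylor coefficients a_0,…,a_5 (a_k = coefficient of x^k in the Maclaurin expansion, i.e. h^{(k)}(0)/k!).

f: a_k = -2, -2, -2, -2, -2, -2, …
Substitute x→r, Dx→(1/r')Dx; clear ⇒ L₀.
Differentiate: ansatz ord ≤ ord L₀ ⇒ L.
L = (5 + 6·x + 3·x^2) + (-1 + x + 3·x^2 + x^3)·Dx  (order 1).
h: a_k = -4, -20, -72, -232, -700, -2028, …
ICs: h(0) = -4.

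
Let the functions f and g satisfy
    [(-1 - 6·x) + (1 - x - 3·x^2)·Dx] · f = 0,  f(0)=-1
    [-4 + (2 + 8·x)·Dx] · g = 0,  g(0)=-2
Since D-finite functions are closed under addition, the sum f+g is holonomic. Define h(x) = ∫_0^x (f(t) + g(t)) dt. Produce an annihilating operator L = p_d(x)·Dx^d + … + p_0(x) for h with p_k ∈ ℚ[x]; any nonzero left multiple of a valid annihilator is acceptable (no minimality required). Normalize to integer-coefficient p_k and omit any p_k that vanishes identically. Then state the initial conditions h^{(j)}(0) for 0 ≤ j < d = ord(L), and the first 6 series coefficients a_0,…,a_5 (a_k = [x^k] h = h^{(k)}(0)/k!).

f: a_k = -1, -1, -4, -7, -19, -40, …
g: a_k = -2, -4, 4, -8, 20, -56, …
L₀ := lclm(L_f,L_g); ord L₀ ≤ 1+1.
∫: right-multiply L₀ by Dx.
L = (-20 - 120·x - 216·x^2 - 360·x^3)·Dx + (12 + 74·x + 306·x^2 + 744·x^3 + 900·x^4)·Dx^2 + (1 - 9·x - 73·x^2 - 18·x^3 + 354·x^4 + 360·x^5)·Dx^3  (order 3).
h: a_k = 0, -3, -5/2, 0, -15/4, 1/5, …
ICs: h(0) = 0, h′(0) = -3, h′′(0) = -5.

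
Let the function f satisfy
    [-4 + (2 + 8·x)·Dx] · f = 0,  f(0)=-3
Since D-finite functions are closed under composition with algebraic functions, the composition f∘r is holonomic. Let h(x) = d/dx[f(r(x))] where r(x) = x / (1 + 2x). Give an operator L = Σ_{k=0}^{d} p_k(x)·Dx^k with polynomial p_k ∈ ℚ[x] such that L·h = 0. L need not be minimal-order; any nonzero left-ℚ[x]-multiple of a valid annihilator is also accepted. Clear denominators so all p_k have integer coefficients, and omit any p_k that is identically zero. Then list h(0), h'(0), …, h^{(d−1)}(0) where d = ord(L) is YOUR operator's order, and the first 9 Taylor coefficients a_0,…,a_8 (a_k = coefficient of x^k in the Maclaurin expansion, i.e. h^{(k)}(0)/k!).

f: a_k = -3, -6, 6, -12, 30, -84, 252, -792, 2574, …
L₀ from L_f via x↦r, Dx↦r'^{-1}Dx.
h₀' ⇒ L via d/dx closure of L₀.
L = (-6 - 24·x) + (-1 - 8·x - 12·x^2)·Dx  (order 1).
h: a_k = -6, 36, -180, 888, -4500, 23544, -126504, 693360, -3855492, …
ICs: h(0) = -6.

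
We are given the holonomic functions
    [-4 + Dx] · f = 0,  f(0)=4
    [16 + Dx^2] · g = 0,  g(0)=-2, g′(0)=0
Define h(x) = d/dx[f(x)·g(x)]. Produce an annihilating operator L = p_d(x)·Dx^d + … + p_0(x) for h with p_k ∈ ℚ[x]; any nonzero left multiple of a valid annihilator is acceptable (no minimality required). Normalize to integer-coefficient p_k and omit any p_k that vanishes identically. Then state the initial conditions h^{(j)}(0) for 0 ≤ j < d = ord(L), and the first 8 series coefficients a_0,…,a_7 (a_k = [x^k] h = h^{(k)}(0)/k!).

f: a_k = 4, 16, 32, 128/3, 128/3, 512/15, 1024/45, 4096/315, …
g: a_k = -2, 0, 16, 0, -64/3, 0, 512/45, 0, …
L₀ := L_f ⊗_s L_g (sym. prod.), ord ≤ 2.
h₀' ⇒ L via d/dx closure of L₀.
L = 32 - 8·Dx + Dx^2  (order 2).
h: a_k = -32, 0, 512, 4096/3, 4096/3, 0, -65536/45, -524288/315, …
ICs: h(0) = -32, h′(0) = 0.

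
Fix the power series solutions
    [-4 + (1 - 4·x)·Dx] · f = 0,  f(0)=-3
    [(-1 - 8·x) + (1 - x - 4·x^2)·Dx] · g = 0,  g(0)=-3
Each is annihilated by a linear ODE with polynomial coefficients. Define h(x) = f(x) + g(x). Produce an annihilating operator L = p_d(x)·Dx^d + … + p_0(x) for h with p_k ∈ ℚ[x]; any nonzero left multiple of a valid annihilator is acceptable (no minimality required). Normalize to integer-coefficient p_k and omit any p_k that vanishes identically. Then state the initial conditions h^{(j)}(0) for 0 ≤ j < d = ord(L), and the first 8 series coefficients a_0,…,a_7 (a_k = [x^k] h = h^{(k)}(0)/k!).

L = (8 - 288·x + 384·x^2 - 512·x^3) + (22 - 8·x - 288·x^2 + 640·x^3 - 1024·x^4)·Dx + (-3 + 23·x - 56·x^2 + 32·x^3 + 128·x^4 - 256·x^5)·Dx^2  (order 2).
h: a_k = -6, -15, -63, -219, -855, -3267, -12831, -50475, …
ICs: h(0) = -6, h′(0) = -15.

f: a_k = -3, -12, -48, -192, -768, -3072, -12288, -49152, …
g: a_k = -3, -3, -15, -27, -87, -195, -543, -1323, …
Sum ⇒ L₀ = lclm(L_f,L_g) in ℚ(x)⟨Dx⟩.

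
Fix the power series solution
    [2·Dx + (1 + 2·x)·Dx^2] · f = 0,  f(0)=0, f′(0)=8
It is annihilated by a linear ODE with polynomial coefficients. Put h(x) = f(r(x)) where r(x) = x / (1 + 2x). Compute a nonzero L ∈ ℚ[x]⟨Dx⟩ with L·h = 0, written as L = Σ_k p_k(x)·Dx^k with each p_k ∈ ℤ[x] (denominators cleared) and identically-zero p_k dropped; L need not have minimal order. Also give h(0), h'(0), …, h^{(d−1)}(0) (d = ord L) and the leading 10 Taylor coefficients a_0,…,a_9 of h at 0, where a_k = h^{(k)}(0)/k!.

f: a_k = 0, 8, -8, 32/3, -16, 128/5, -128/3, 512/7, -128, 2048/9, …
Change of var in L_f (x↦r) gives L₀.
L = (6 + 16·x)·Dx + (1 + 6·x + 8·x^2)·Dx^2  (order 2).
h: a_k = 0, 8, -24, 224/3, -240, 3968/5, -2688, 65024/7, -32640, 1046528/9, …
ICs: h(0) = 0, h′(0) = 8.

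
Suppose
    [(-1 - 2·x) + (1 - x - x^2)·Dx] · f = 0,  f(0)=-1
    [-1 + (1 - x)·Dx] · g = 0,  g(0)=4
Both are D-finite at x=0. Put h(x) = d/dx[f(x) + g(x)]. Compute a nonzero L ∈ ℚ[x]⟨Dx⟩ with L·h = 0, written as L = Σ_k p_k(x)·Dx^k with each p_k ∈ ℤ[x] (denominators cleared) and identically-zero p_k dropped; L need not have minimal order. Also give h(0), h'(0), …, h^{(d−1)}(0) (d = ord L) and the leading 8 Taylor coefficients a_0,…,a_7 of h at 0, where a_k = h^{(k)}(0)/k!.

f: a_k = -1, -1, -2, -3, -5, -8, -13, -21, …
g: a_k = 4, 4, 4, 4, 4, 4, 4, 4, …
Weyl lclm of L_f,L_g ⇒ L₀ (ord ≤ 2).
Derive L from L₀ (diff closure).
L = (-6 - 24·x - 24·x^3 + 6·x^4) + (6 + 6·x - 6·x^2 - 21·x^4 + 6·x^5)·Dx + (-1 + 2·x - 3·x^2 + 6·x^3 - 2·x^4 - 3·x^5 + x^6)·Dx^2  (order 2).
h: a_k = 3, 4, 3, -4, -20, -54, -119, -240, …
ICs: h(0) = 3, h′(0) = 4.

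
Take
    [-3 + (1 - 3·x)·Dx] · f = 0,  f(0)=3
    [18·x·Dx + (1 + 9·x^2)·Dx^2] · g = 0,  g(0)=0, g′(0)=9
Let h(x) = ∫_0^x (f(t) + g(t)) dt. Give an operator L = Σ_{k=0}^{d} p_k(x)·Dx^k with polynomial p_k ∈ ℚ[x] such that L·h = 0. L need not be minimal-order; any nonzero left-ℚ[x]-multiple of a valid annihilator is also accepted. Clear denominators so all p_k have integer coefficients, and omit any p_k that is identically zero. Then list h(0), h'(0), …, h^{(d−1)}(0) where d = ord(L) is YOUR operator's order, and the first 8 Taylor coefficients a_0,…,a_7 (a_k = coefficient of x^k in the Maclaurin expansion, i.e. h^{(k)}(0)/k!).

f: a_k = 3, 9, 27, 81, 243, 729, 2187, 6561, …
g: a_k = 0, 9, 0, -27, 0, 729/5, 0, -6561/7, …
L₀ := lclm(L_f,L_g); ord L₀ ≤ 1+2.
h=∫h₀ ⇒ L = L₀·Dx.
L = (-18 + 216·x + 486·x^2)·Dx^2 + (12 - 18·x + 108·x^2 + 486·x^3)·Dx^3 + (-1 + 81·x^4)·Dx^4  (order 4).
h: a_k = 0, 3, 9, 9, 27/2, 243/5, 729/5, 2187/7, …
ICs: h(0) = 0, h′(0) = 3, h′′(0) = 18, h′′′(0) = 54.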